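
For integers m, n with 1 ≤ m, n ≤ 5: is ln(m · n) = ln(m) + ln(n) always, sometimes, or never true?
Always true

The identity holds for every pair in the range. For instance at (m, n) = (3, 3): both sides equal ln(9) ≈ 2.197.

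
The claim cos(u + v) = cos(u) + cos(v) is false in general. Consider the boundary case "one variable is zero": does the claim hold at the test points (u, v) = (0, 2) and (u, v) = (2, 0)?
At (0, 2): LHS = cos(2) ≈ -0.4161 ≠ RHS = cos(2) + 1 ≈ 0.5839
At (2, 0): LHS = cos(2) ≈ -0.4161 ≠ RHS = cos(2) + 1 ≈ 0.5839

Answer: No, fails at both test points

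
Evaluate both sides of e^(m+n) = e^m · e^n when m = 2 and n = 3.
LHS = e^(2+3) = e^5 ≈ 148.4
RHS = e^2 · e^3 = e^5 ≈ 148.4

LHS = RHS: the two sides agree.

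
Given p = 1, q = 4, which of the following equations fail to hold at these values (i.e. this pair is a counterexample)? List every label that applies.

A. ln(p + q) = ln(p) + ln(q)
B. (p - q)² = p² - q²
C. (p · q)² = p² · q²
Evaluating each claim at the given values:
A. LHS = ln(5) ≈ 1.609, RHS = ln(4) ≈ 1.386 → fails here (LHS ≠ RHS)
B. LHS = 9, RHS = -15 → fails here (LHS ≠ RHS)
C. LHS = 16, RHS = 16 → holds here (LHS = RHS)

Answer: A, B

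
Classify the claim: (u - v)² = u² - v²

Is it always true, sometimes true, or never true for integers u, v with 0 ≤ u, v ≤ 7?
It holds at (u, v) = (6, 0) (both sides equal 36), but fails at (u, v) = (3, 7) (LHS = 16, RHS = -40).

Answer: Sometimes true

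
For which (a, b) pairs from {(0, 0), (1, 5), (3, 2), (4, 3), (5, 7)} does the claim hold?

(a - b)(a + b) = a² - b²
All pairs

Testing each pair:
(0, 0): LHS = 0, RHS = 0 → holds
(1, 5): LHS = -24, RHS = -24 → holds
(3, 2): LHS = 5, RHS = 5 → holds
(4, 3): LHS = 7, RHS = 7 → holds
(5, 7): LHS = -24, RHS = -24 → holds

Every pair satisfies the claim.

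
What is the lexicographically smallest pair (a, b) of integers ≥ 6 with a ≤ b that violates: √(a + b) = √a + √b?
Substituting (6, 6) into the claim:
LHS = √(6 + 6) = 2·√(3) ≈ 3.464
RHS = √6 + √6 = 2·√(6) ≈ 4.899

Since LHS ≠ RHS, this pair disproves the claim, and no lexicographically smaller pair (a ≤ b, integers ≥ 6) does.

For instance (6, 12) is also a counterexample (LHS = 3·√(2) ≈ 4.243, RHS = √(6) + 2·√(3) ≈ 5.914), but it's lexicographically larger.

Answer: (a, b) = (6, 6)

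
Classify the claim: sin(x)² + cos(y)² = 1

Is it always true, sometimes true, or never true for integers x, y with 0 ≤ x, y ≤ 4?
Sometimes true

It holds at (x, y) = (4, 4) (both sides equal 1), but fails at (x, y) = (4, 2) (LHS = cos(2)² + sin(4)² ≈ 0.7459, RHS = 1).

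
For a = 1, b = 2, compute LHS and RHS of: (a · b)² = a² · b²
LHS = (1 · 2)² = 4
RHS = 1² · 2² = 4

LHS = RHS: the two sides agree.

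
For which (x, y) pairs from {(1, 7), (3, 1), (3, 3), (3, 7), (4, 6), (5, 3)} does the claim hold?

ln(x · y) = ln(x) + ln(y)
Testing each pair:
(1, 7): LHS = ln(7) ≈ 1.946, RHS = ln(7) ≈ 1.946 → holds
(3, 1): LHS = ln(3) ≈ 1.099, RHS = ln(3) ≈ 1.099 → holds
(3, 3): LHS = ln(9) ≈ 2.197, RHS = 2·ln(3) ≈ 2.197 → holds
(3, 7): LHS = ln(21) ≈ 3.045, RHS = ln(3) + ln(7) ≈ 3.045 → holds
(4, 6): LHS = ln(24) ≈ 3.178, RHS = ln(4) + ln(6) ≈ 3.178 → holds
(5, 3): LHS = ln(15) ≈ 2.708, RHS = ln(3) + ln(5) ≈ 2.708 → holds

Every pair satisfies the claim.

Answer: All pairs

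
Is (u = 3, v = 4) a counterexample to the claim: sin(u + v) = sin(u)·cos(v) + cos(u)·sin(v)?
Substituting u = 3, v = 4:
LHS = sin(3 + 4) = sin(7) ≈ 0.657
RHS = sin(3)·cos(4) + cos(3)·sin(4) = sin(3)·cos(4) + sin(4)·cos(3) ≈ 0.657

The sides agree, so this pair does not disprove the claim.

Answer: No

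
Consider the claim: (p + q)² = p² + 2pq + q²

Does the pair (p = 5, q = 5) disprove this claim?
No

Substituting p = 5, q = 5:
LHS = (5 + 5)² = 100
RHS = 5² + 2·5·5 + 5² = 100

The sides agree, so this pair does not disprove the claim.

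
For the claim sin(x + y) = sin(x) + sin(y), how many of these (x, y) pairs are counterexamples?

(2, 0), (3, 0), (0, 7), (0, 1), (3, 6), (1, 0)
Testing each pair:
(2, 0): LHS = sin(2) ≈ 0.9093, RHS = sin(2) ≈ 0.9093 → satisfies claim
(3, 0): LHS = sin(3) ≈ 0.1411, RHS = sin(3) ≈ 0.1411 → satisfies claim
(0, 7): LHS = sin(7) ≈ 0.657, RHS = sin(7) ≈ 0.657 → satisfies claim
(0, 1): LHS = sin(1) ≈ 0.8415, RHS = sin(1) ≈ 0.8415 → satisfies claim
(3, 6): LHS = sin(9) ≈ 0.4121, RHS = sin(6) + sin(3) ≈ -0.1383 → counterexample
(1, 0): LHS = sin(1) ≈ 0.8415, RHS = sin(1) ≈ 0.8415 → satisfies claim

That makes 1 counterexample.

Answer: 1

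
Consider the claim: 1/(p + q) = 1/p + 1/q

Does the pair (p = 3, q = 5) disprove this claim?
Yes

Substituting p = 3, q = 5:
LHS = 1/(3 + 5) = 1/8
RHS = 1/3 + 1/5 = 8/15

Since LHS ≠ RHS, this pair disproves the claim.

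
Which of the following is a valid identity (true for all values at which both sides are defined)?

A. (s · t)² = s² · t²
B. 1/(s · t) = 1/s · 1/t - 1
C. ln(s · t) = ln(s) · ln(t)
A

A: holds — e.g. at (5, 5), both sides equal 625.
B: fails at (3, 4) — LHS = 1/12, RHS = -11/12.
C: fails at (2, 4) — LHS = ln(8) ≈ 2.079, RHS = ln(2)·ln(4) ≈ 0.9609.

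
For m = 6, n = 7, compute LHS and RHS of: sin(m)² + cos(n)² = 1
LHS = sin(6)² + cos(7)² ≈ 0.6464
RHS = 1

LHS ≠ RHS (they differ by about 0.3536), so the equation does not hold here.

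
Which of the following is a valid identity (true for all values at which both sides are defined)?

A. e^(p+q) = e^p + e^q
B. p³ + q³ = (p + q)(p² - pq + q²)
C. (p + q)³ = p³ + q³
B

A: fails at (3, 3) — LHS = e^6 ≈ 403.4, RHS = 2·e^3 ≈ 40.17.
B: holds — e.g. at (1, 4), both sides equal 65.
C: fails at (4, 6) — LHS = 1000, RHS = 280.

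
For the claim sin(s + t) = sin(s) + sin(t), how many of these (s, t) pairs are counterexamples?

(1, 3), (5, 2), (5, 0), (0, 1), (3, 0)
Testing each pair:
(1, 3): LHS = sin(4) ≈ -0.7568, RHS = sin(3) + sin(1) ≈ 0.9826 → counterexample
(5, 2): LHS = sin(7) ≈ 0.657, RHS = sin(5) + sin(2) ≈ -0.04963 → counterexample
(5, 0): LHS = sin(5) ≈ -0.9589, RHS = sin(5) ≈ -0.9589 → satisfies claim
(0, 1): LHS = sin(1) ≈ 0.8415, RHS = sin(1) ≈ 0.8415 → satisfies claim
(3, 0): LHS = sin(3) ≈ 0.1411, RHS = sin(3) ≈ 0.1411 → satisfies claim

That makes 2 counterexamples.

Answer: 2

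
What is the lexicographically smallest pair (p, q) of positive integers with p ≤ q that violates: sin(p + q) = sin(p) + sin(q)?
Substituting (1, 1) into the claim:
LHS = sin(1 + 1) = sin(2) ≈ 0.9093
RHS = sin(1) + sin(1) = 2·sin(1) ≈ 1.683

Since LHS ≠ RHS, this pair disproves the claim, and no lexicographically smaller pair (p ≤ q, positive integers) does.

For instance (7, 7) is also a counterexample (LHS = sin(14) ≈ 0.9906, RHS = 2·sin(7) ≈ 1.314), but it's lexicographically larger.

Answer: (p, q) = (1, 1)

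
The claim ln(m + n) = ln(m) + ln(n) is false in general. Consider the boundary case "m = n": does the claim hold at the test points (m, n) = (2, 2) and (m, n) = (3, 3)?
At (2, 2): LHS = ln(4) ≈ 1.386, RHS = 2·ln(2) ≈ 1.386 → equal
At (3, 3): LHS = ln(6) ≈ 1.792 ≠ RHS = 2·ln(3) ≈ 2.197

Answer: Only at (2, 2)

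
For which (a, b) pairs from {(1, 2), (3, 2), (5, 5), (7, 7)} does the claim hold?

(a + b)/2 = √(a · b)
Testing each pair:
(1, 2): LHS = 3/2, RHS = √(2) ≈ 1.414 → fails
(3, 2): LHS = 5/2, RHS = √(6) ≈ 2.449 → fails
(5, 5): LHS = 5, RHS = 5 → holds
(7, 7): LHS = 7, RHS = 7 → holds

2 of 4 pairs satisfy the claim.

Answer: (5, 5), (7, 7)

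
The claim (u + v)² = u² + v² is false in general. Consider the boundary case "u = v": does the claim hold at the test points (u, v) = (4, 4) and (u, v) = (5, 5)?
At (4, 4): LHS = 64 ≠ RHS = 32
At (5, 5): LHS = 100 ≠ RHS = 50

Answer: No, fails at both test points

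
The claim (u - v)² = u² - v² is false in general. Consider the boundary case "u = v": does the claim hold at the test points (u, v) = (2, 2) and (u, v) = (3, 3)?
Yes, holds at both test points

At (2, 2): LHS = 0, RHS = 0 → equal
At (3, 3): LHS = 0, RHS = 0 → equal

So the claim does hold at both of these boundary points, even though it is not an identity.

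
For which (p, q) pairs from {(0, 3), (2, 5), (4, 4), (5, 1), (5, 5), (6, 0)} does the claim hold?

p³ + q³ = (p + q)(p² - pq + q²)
Testing each pair:
(0, 3): LHS = 27, RHS = 27 → holds
(2, 5): LHS = 133, RHS = 133 → holds
(4, 4): LHS = 128, RHS = 128 → holds
(5, 1): LHS = 126, RHS = 126 → holds
(5, 5): LHS = 250, RHS = 250 → holds
(6, 0): LHS = 216, RHS = 216 → holds

Every pair satisfies the claim.

Answer: All pairs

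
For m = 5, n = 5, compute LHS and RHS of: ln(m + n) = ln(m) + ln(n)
LHS = ln(5 + 5) = ln(10) ≈ 2.303
RHS = ln(5) + ln(5) = 2·ln(5) ≈ 3.219

LHS ≠ RHS (they differ by about 0.9163), so the equation does not hold here.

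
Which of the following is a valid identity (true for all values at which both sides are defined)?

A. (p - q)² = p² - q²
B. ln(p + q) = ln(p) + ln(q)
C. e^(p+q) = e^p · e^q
C

A: fails at (0, 1) — LHS = 1, RHS = -1.
B: fails at (4, 6) — LHS = ln(10) ≈ 2.303, RHS = ln(4) + ln(6) ≈ 3.178.
C: holds — e.g. at (2, 4), both sides equal e^6 ≈ 403.4.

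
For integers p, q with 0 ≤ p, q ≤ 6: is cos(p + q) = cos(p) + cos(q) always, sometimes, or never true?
The claim fails for every pair in the range. For instance at (p, q) = (3, 3): LHS = cos(6) ≈ 0.9602, RHS = 2·cos(3) ≈ -1.98.

Answer: Never true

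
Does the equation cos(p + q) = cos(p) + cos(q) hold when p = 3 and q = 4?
Fails

Substituting p = 3, q = 4:

LHS = cos(3 + 4) = cos(7) ≈ 0.7539
RHS = cos(3) + cos(4) ≈ -1.644

LHS ≠ RHS, so the equation does not hold at this point.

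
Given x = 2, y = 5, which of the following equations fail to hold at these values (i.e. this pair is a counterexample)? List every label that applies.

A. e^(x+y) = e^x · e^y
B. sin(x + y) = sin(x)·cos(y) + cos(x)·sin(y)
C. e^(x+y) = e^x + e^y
Evaluating each claim at the given values:
A. LHS = e^7 ≈ 1097, RHS = e^7 ≈ 1097 → holds here (LHS = RHS)
B. LHS = sin(7) ≈ 0.657, RHS = sin(2)·cos(5) + sin(5)·cos(2) ≈ 0.657 → holds here (LHS = RHS)
C. LHS = e^7 ≈ 1097, RHS = e^2 + e^5 ≈ 155.8 → fails here (LHS ≠ RHS)

Answer: C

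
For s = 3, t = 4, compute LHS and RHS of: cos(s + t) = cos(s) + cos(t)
LHS = cos(3 + 4) = cos(7) ≈ 0.7539
RHS = cos(3) + cos(4) ≈ -1.644

LHS ≠ RHS (they differ by about 2.398), so the equation does not hold here.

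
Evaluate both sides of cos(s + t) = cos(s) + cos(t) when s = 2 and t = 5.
LHS = cos(2 + 5) = cos(7) ≈ 0.7539
RHS = cos(2) + cos(5) ≈ -0.1325

LHS ≠ RHS (they differ by about 0.8864), so the equation does not hold here.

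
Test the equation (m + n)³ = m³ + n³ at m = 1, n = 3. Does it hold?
Fails

Substituting m = 1, n = 3:

LHS = (1 + 3)³ = 64
RHS = 1³ + 3³ = 28

LHS ≠ RHS, so the equation does not hold at this point.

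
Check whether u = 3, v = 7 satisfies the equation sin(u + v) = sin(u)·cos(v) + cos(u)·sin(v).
Holds

Substituting u = 3, v = 7:

LHS = sin(3 + 7) = sin(10) ≈ -0.544
RHS = sin(3)·cos(7) + cos(3)·sin(7) = sin(7)·cos(3) + sin(3)·cos(7) ≈ -0.544

LHS = RHS, so the equation holds at this point.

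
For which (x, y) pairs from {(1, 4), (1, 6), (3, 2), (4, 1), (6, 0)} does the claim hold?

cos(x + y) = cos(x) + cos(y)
None

Testing each pair:
(1, 4): LHS = cos(5) ≈ 0.2837, RHS = cos(4) + cos(1) ≈ -0.1133 → fails
(1, 6): LHS = cos(7) ≈ 0.7539, RHS = cos(1) + cos(6) ≈ 1.5 → fails
(3, 2): LHS = cos(5) ≈ 0.2837, RHS = cos(3) + cos(2) ≈ -1.406 → fails
(4, 1): LHS = cos(5) ≈ 0.2837, RHS = cos(4) + cos(1) ≈ -0.1133 → fails
(6, 0): LHS = cos(6) ≈ 0.9602, RHS = cos(6) + 1 ≈ 1.96 → fails

No pair satisfies the claim.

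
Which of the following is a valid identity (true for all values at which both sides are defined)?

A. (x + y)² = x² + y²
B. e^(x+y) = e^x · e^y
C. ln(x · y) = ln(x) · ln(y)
B

A: fails at (1, 2) — LHS = 9, RHS = 5.
B: holds — e.g. at (1, 1), both sides equal e^2 ≈ 7.389.
C: fails at (1, 2) — LHS = ln(2) ≈ 0.6931, RHS = 0.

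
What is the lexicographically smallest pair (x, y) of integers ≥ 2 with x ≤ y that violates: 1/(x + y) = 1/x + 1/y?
(x, y) = (2, 2)

Substituting (2, 2) into the claim:
LHS = 1/(2 + 2) = 1/4
RHS = 1/2 + 1/2 = 1

Since LHS ≠ RHS, this pair disproves the claim, and no lexicographically smaller pair (x ≤ y, integers ≥ 2) does.

For instance (3, 3) is also a counterexample (LHS = 1/6, RHS = 2/3), but it's lexicographically larger.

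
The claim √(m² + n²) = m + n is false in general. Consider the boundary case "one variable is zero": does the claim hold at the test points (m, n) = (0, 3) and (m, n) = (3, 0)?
Yes, holds at both test points

At (0, 3): LHS = 3, RHS = 3 → equal
At (3, 0): LHS = 3, RHS = 3 → equal

So the claim does hold at both of these boundary points, even though it is not an identity.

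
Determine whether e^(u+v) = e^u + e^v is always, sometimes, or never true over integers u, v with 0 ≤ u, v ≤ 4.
The claim fails for every pair in the range. For instance at (u, v) = (1, 2): LHS = e^3 ≈ 20.09, RHS = e + e^2 ≈ 10.11.

Answer: Never true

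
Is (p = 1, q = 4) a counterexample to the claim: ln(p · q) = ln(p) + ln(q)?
Substituting p = 1, q = 4:
LHS = ln(1 · 4) = ln(4) ≈ 1.386
RHS = ln(1) + ln(4) = ln(4) ≈ 1.386

The sides agree, so this pair does not disprove the claim.

Answer: No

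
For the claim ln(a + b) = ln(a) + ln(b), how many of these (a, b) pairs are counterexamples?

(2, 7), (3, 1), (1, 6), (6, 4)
4

Testing each pair:
(2, 7): LHS = ln(9) ≈ 2.197, RHS = ln(2) + ln(7) ≈ 2.639 → counterexample
(3, 1): LHS = ln(4) ≈ 1.386, RHS = ln(3) ≈ 1.099 → counterexample
(1, 6): LHS = ln(7) ≈ 1.946, RHS = ln(6) ≈ 1.792 → counterexample
(6, 4): LHS = ln(10) ≈ 2.303, RHS = ln(4) + ln(6) ≈ 3.178 → counterexample

That makes 4 counterexamples.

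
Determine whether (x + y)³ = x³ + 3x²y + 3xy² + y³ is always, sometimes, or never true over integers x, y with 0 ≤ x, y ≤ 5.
Always true

The identity holds for every pair in the range. For instance at (x, y) = (3, 2): both sides equal 125.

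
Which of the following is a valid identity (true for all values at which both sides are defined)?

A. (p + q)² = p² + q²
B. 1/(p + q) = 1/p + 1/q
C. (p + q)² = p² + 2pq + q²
C

A: fails at (3, 3) — LHS = 36, RHS = 18.
B: fails at (4, 6) — LHS = 1/10, RHS = 5/12.
C: holds — e.g. at (3, 5), both sides equal 64.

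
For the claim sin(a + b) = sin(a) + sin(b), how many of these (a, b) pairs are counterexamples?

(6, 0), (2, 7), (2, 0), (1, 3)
2

Testing each pair:
(6, 0): LHS = sin(6) ≈ -0.2794, RHS = sin(6) ≈ -0.2794 → satisfies claim
(2, 7): LHS = sin(9) ≈ 0.4121, RHS = sin(7) + sin(2) ≈ 1.566 → counterexample
(2, 0): LHS = sin(2) ≈ 0.9093, RHS = sin(2) ≈ 0.9093 → satisfies claim
(1, 3): LHS = sin(4) ≈ -0.7568, RHS = sin(3) + sin(1) ≈ 0.9826 → counterexample

That makes 2 counterexamples.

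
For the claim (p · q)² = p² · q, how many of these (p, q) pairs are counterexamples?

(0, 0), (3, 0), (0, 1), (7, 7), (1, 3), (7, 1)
Testing each pair:
(0, 0): LHS = 0, RHS = 0 → satisfies claim
(3, 0): LHS = 0, RHS = 0 → satisfies claim
(0, 1): LHS = 0, RHS = 0 → satisfies claim
(7, 7): LHS = 2401, RHS = 343 → counterexample
(1, 3): LHS = 9, RHS = 3 → counterexample
(7, 1): LHS = 49, RHS = 49 → satisfies claim

That makes 2 counterexamples.

Answer: 2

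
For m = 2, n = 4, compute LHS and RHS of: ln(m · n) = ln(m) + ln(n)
LHS = ln(2 · 4) = ln(8) ≈ 2.079
RHS = ln(2) + ln(4) ≈ 2.079

LHS = RHS: the two sides agree.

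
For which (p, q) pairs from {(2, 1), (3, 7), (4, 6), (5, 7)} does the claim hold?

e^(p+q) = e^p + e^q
Testing each pair:
(2, 1): LHS = e^3 ≈ 20.09, RHS = e + e^2 ≈ 10.11 → fails
(3, 7): LHS = e^10 ≈ 22026.5, RHS = e^3 + e^7 ≈ 1117 → fails
(4, 6): LHS = e^10 ≈ 22026.5, RHS = e^4 + e^6 ≈ 458 → fails
(5, 7): LHS = e^12 ≈ 162754.8, RHS = e^5 + e^7 ≈ 1245 → fails

No pair satisfies the claim.

Answer: None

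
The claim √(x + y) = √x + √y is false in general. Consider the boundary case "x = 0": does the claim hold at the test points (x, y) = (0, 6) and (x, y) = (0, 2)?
At (0, 6): LHS = √(6) ≈ 2.449, RHS = √(6) ≈ 2.449 → equal
At (0, 2): LHS = √(2) ≈ 1.414, RHS = √(2) ≈ 1.414 → equal

So the claim does hold at both of these boundary points, even though it is not an identity.

Answer: Yes, holds at both test points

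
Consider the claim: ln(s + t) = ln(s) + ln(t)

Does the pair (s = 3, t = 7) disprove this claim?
Substituting s = 3, t = 7:
LHS = ln(3 + 7) = ln(10) ≈ 2.303
RHS = ln(3) + ln(7) ≈ 3.045

Since LHS ≠ RHS, this pair disproves the claim.

Answer: Yes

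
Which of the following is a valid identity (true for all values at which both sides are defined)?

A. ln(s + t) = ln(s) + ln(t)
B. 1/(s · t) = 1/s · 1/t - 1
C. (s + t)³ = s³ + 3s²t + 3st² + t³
A: fails at (3, 7) — LHS = ln(10) ≈ 2.303, RHS = ln(3) + ln(7) ≈ 3.045.
B: fails at (4, 4) — LHS = 1/16, RHS = -15/16.
C: holds — e.g. at (4, 6), both sides equal 1000.

Answer: C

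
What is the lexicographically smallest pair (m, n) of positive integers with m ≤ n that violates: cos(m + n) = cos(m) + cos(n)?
(m, n) = (1, 1)

Substituting (1, 1) into the claim:
LHS = cos(1 + 1) = cos(2) ≈ -0.4161
RHS = cos(1) + cos(1) = 2·cos(1) ≈ 1.081

Since LHS ≠ RHS, this pair disproves the claim, and no lexicographically smaller pair (m ≤ n, positive integers) does.

For instance (3, 7) is also a counterexample (LHS = cos(10) ≈ -0.8391, RHS = cos(3) + cos(7) ≈ -0.2361), but it's lexicographically larger.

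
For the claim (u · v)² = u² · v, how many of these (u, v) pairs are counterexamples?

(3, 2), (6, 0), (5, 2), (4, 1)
2

Testing each pair:
(3, 2): LHS = 36, RHS = 18 → counterexample
(6, 0): LHS = 0, RHS = 0 → satisfies claim
(5, 2): LHS = 100, RHS = 50 → counterexample
(4, 1): LHS = 16, RHS = 16 → satisfies claim

That makes 2 counterexamples.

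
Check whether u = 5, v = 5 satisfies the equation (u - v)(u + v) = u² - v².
Holds

Substituting u = 5, v = 5:

LHS = (5 - 5)(5 + 5) = 0
RHS = 5² - 5² = 0

LHS = RHS, so the equation holds at this point.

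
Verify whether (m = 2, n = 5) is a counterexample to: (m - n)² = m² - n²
Yes

Substituting m = 2, n = 5:
LHS = (2 - 5)² = 9
RHS = 2² - 5² = -21

Since LHS ≠ RHS, this pair disproves the claim.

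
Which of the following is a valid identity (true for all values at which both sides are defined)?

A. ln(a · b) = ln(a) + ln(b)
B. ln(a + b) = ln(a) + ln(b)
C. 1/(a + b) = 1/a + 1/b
A

A: holds — e.g. at (5, 5), both sides equal ln(25) ≈ 3.219.
B: fails at (2, 4) — LHS = ln(6) ≈ 1.792, RHS = ln(2) + ln(4) ≈ 2.079.
C: fails at (5, 8) — LHS = 1/13, RHS = 13/40.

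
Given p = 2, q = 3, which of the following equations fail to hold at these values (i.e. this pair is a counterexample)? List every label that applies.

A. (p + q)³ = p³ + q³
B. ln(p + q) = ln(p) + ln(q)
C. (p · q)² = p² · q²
A, B

Evaluating each claim at the given values:
A. LHS = 125, RHS = 35 → fails here (LHS ≠ RHS)
B. LHS = ln(5) ≈ 1.609, RHS = ln(2) + ln(3) ≈ 1.792 → fails here (LHS ≠ RHS)
C. LHS = 36, RHS = 36 → holds here (LHS = RHS)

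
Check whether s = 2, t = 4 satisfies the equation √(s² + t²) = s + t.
Substituting s = 2, t = 4:

LHS = √(2² + 4²) = 2·√(5) ≈ 4.472
RHS = 2 + 4 = 6

LHS ≠ RHS, so the equation does not hold at this point.

Answer: Fails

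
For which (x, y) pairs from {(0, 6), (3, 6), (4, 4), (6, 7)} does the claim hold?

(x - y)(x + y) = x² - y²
Testing each pair:
(0, 6): LHS = -36, RHS = -36 → holds
(3, 6): LHS = -27, RHS = -27 → holds
(4, 4): LHS = 0, RHS = 0 → holds
(6, 7): LHS = -13, RHS = -13 → holds

Every pair satisfies the claim.

Answer: All pairs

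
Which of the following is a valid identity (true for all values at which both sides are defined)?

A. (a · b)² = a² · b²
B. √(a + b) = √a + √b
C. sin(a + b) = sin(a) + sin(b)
A

A: holds — e.g. at (2, 3), both sides equal 36.
B: fails at (6, 7) — LHS = √(13) ≈ 3.606, RHS = √(6) + √(7) ≈ 5.095.
C: fails at (4, 4) — LHS = sin(8) ≈ 0.9894, RHS = 2·sin(4) ≈ -1.514.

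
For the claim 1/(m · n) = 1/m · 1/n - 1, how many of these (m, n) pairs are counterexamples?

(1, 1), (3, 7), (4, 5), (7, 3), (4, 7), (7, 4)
6

Testing each pair:
(1, 1): LHS = 1, RHS = 0 → counterexample
(3, 7): LHS = 1/21, RHS = -20/21 → counterexample
(4, 5): LHS = 1/20, RHS = -19/20 → counterexample
(7, 3): LHS = 1/21, RHS = -20/21 → counterexample
(4, 7): LHS = 1/28, RHS = -27/28 → counterexample
(7, 4): LHS = 1/28, RHS = -27/28 → counterexample

That makes 6 counterexamples.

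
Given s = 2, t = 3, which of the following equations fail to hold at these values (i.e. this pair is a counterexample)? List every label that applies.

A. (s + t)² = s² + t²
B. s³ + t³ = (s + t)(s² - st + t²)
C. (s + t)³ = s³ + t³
Evaluating each claim at the given values:
A. LHS = 25, RHS = 13 → fails here (LHS ≠ RHS)
B. LHS = 35, RHS = 35 → holds here (LHS = RHS)
C. LHS = 125, RHS = 35 → fails here (LHS ≠ RHS)

Answer: A, C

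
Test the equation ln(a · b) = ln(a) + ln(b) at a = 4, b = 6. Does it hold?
Substituting a = 4, b = 6:

LHS = ln(4 · 6) = ln(24) ≈ 3.178
RHS = ln(4) + ln(6) ≈ 3.178

LHS = RHS, so the equation holds at this point.

Answer: Holds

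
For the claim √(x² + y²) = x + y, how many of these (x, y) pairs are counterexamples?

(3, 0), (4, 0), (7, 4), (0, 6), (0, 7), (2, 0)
Testing each pair:
(3, 0): LHS = 3, RHS = 3 → satisfies claim
(4, 0): LHS = 4, RHS = 4 → satisfies claim
(7, 4): LHS = √(65) ≈ 8.062, RHS = 11 → counterexample
(0, 6): LHS = 6, RHS = 6 → satisfies claim
(0, 7): LHS = 7, RHS = 7 → satisfies claim
(2, 0): LHS = 2, RHS = 2 → satisfies claim

That makes 1 counterexample.

Answer: 1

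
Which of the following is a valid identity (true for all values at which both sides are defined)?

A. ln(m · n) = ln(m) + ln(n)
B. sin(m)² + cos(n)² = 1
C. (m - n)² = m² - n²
A

A: holds — e.g. at (6, 7), both sides equal ln(42) ≈ 3.738.
B: fails at (1, 5) — LHS = cos(5)² + sin(1)² ≈ 0.7885, RHS = 1.
C: fails at (1, 5) — LHS = 16, RHS = -24.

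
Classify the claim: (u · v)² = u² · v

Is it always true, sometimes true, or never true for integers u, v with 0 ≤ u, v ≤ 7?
It holds at (u, v) = (5, 0) (both sides equal 0), but fails at (u, v) = (1, 6) (LHS = 36, RHS = 6).

Answer: Sometimes true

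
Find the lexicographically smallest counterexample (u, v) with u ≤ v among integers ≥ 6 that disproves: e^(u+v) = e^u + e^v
(u, v) = (6, 6)

Substituting (6, 6) into the claim:
LHS = e^(6+6) = e^12 ≈ 162754.8
RHS = e^6 + e^6 = 2·e^6 ≈ 806.9

Since LHS ≠ RHS, this pair disproves the claim, and no lexicographically smaller pair (u ≤ v, integers ≥ 6) does.

For instance (7, 8) is also a counterexample (LHS = e^15 ≈ 3269017.4, RHS = e^7 + e^8 ≈ 4078), but it's lexicographically larger.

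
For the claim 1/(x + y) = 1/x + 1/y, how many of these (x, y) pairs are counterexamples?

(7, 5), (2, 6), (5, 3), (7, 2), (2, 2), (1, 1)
6

Testing each pair:
(7, 5): LHS = 1/12, RHS = 12/35 → counterexample
(2, 6): LHS = 1/8, RHS = 2/3 → counterexample
(5, 3): LHS = 1/8, RHS = 8/15 → counterexample
(7, 2): LHS = 1/9, RHS = 9/14 → counterexample
(2, 2): LHS = 1/4, RHS = 1 → counterexample
(1, 1): LHS = 1/2, RHS = 2 → counterexample

That makes 6 counterexamples.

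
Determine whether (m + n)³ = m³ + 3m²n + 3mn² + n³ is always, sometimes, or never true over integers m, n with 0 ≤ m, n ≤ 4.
Always true

The identity holds for every pair in the range. For instance at (m, n) = (2, 1): both sides equal 27.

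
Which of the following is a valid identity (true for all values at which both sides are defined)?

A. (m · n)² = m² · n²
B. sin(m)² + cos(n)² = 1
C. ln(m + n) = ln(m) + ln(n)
A

A: holds — e.g. at (1, 4), both sides equal 16.
B: fails at (1, 3) — LHS = sin(1)² + cos(3)² ≈ 1.688, RHS = 1.
C: fails at (2, 5) — LHS = ln(7) ≈ 1.946, RHS = ln(2) + ln(5) ≈ 2.303.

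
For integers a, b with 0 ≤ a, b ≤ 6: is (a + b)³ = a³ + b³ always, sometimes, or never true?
It holds at (a, b) = (0, 1) (both sides equal 1), but fails at (a, b) = (2, 3) (LHS = 125, RHS = 35).

Answer: Sometimes true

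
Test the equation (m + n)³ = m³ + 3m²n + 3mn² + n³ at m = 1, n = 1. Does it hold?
Substituting m = 1, n = 1:

LHS = (1 + 1)³ = 8
RHS = 1³ + 3·1²·1 + 3·1·1² + 1³ = 8

LHS = RHS, so the equation holds at this point.

Answer: Holds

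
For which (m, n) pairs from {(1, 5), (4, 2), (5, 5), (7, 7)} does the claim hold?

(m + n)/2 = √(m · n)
(5, 5), (7, 7)

Testing each pair:
(1, 5): LHS = 3, RHS = √(5) ≈ 2.236 → fails
(4, 2): LHS = 3, RHS = 2·√(2) ≈ 2.828 → fails
(5, 5): LHS = 5, RHS = 5 → holds
(7, 7): LHS = 7, RHS = 7 → holds

2 of 4 pairs satisfy the claim.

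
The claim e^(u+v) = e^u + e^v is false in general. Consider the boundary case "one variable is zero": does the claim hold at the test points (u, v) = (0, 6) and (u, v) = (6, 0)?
At (0, 6): LHS = e^6 ≈ 403.4 ≠ RHS = 1 + e^6 ≈ 404.4
At (6, 0): LHS = e^6 ≈ 403.4 ≠ RHS = 1 + e^6 ≈ 404.4

Answer: No, fails at both test points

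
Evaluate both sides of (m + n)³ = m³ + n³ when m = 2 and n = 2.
LHS = (2 + 2)³ = 64
RHS = 2³ + 2³ = 16

LHS ≠ RHS, so the equation does not hold here.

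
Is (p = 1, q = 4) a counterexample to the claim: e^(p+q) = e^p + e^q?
Substituting p = 1, q = 4:
LHS = e^(1+4) = e^5 ≈ 148.4
RHS = e^1 + e^4 = e + e^4 ≈ 57.32

Since LHS ≠ RHS, this pair disproves the claim.

Answer: Yes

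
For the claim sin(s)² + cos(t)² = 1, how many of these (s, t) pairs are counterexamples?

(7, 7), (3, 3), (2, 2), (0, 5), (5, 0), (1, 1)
Testing each pair:
(7, 7): LHS = sin(7)² + cos(7)² = 1, RHS = 1 → satisfies claim
(3, 3): LHS = sin(3)² + cos(3)² = 1, RHS = 1 → satisfies claim
(2, 2): LHS = cos(2)² + sin(2)² = 1, RHS = 1 → satisfies claim
(0, 5): LHS = cos(5)² ≈ 0.08046, RHS = 1 → counterexample
(5, 0): LHS = sin(5)² + 1 ≈ 1.92, RHS = 1 → counterexample
(1, 1): LHS = cos(1)² + sin(1)² = 1, RHS = 1 → satisfies claim

That makes 2 counterexamples.

Answer: 2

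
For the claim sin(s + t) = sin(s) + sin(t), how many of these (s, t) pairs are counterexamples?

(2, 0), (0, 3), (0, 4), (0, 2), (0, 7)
0

Testing each pair:
(2, 0): LHS = sin(2) ≈ 0.9093, RHS = sin(2) ≈ 0.9093 → satisfies claim
(0, 3): LHS = sin(3) ≈ 0.1411, RHS = sin(3) ≈ 0.1411 → satisfies claim
(0, 4): LHS = sin(4) ≈ -0.7568, RHS = sin(4) ≈ -0.7568 → satisfies claim
(0, 2): LHS = sin(2) ≈ 0.9093, RHS = sin(2) ≈ 0.9093 → satisfies claim
(0, 7): LHS = sin(7) ≈ 0.657, RHS = sin(7) ≈ 0.657 → satisfies claim

That makes 0 counterexamples.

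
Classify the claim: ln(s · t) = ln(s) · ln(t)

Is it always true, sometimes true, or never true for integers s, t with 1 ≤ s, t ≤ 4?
Sometimes true

It holds at (s, t) = (1, 1) (both sides equal 0), but fails at (s, t) = (1, 3) (LHS = ln(3) ≈ 1.099, RHS = 0).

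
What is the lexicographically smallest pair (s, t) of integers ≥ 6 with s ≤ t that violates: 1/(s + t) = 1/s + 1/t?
Substituting (6, 6) into the claim:
LHS = 1/(6 + 6) = 1/12
RHS = 1/6 + 1/6 = 1/3

Since LHS ≠ RHS, this pair disproves the claim, and no lexicographically smaller pair (s ≤ t, integers ≥ 6) does.

For instance (11, 12) is also a counterexample (LHS = 1/23, RHS = 23/132), but it's lexicographically larger.

Answer: (s, t) = (6, 6)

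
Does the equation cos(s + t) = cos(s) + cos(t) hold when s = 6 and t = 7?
Substituting s = 6, t = 7:

LHS = cos(6 + 7) = cos(13) ≈ 0.9074
RHS = cos(6) + cos(7) ≈ 1.714

LHS ≠ RHS, so the equation does not hold at this point.

Answer: Fails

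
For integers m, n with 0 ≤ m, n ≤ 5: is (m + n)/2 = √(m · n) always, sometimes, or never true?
Sometimes true

It holds at (m, n) = (2, 2) (both sides equal 2), but fails at (m, n) = (1, 4) (LHS = 5/2, RHS = 2).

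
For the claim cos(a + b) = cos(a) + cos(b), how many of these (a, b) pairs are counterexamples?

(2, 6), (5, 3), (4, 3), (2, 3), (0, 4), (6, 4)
6

Testing each pair:
(2, 6): LHS = cos(8) ≈ -0.1455, RHS = cos(2) + cos(6) ≈ 0.544 → counterexample
(5, 3): LHS = cos(8) ≈ -0.1455, RHS = cos(3) + cos(5) ≈ -0.7063 → counterexample
(4, 3): LHS = cos(7) ≈ 0.7539, RHS = cos(3) + cos(4) ≈ -1.644 → counterexample
(2, 3): LHS = cos(5) ≈ 0.2837, RHS = cos(3) + cos(2) ≈ -1.406 → counterexample
(0, 4): LHS = cos(4) ≈ -0.6536, RHS = cos(4) + 1 ≈ 0.3464 → counterexample
(6, 4): LHS = cos(10) ≈ -0.8391, RHS = cos(4) + cos(6) ≈ 0.3065 → counterexample

That makes 6 counterexamples.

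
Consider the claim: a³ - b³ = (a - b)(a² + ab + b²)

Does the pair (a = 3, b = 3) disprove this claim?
No

Substituting a = 3, b = 3:
LHS = 3³ - 3³ = 0
RHS = (3 - 3)(3² + 3·3 + 3²) = 0

The sides agree, so this pair does not disprove the claim.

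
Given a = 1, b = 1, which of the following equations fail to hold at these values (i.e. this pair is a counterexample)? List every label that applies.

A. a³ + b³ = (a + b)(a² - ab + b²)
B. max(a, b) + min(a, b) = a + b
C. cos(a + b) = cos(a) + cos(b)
Evaluating each claim at the given values:
A. LHS = 2, RHS = 2 → holds here (LHS = RHS)
B. LHS = 2, RHS = 2 → holds here (LHS = RHS)
C. LHS = cos(2) ≈ -0.4161, RHS = 2·cos(1) ≈ 1.081 → fails here (LHS ≠ RHS)

Answer: C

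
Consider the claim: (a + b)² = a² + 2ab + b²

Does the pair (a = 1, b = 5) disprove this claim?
Substituting a = 1, b = 5:
LHS = (1 + 5)² = 36
RHS = 1² + 2·1·5 + 5² = 36

The sides agree, so this pair does not disprove the claim.

Answer: No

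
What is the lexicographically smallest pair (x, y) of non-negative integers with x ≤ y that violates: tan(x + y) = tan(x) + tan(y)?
At (0, 0): both sides equal 0, so it holds there.

Substituting (1, 1) into the claim:
LHS = tan(1 + 1) = tan(2) ≈ -2.185
RHS = tan(1) + tan(1) = 2·tan(1) ≈ 3.115

Since LHS ≠ RHS, this pair disproves the claim, and no lexicographically smaller pair (x ≤ y, non-negative integers) does.

For instance (5, 7) is also a counterexample (LHS = tan(12) ≈ -0.6359, RHS = tan(5) + tan(7) ≈ -2.509), but it's lexicographically larger.

Answer: (x, y) = (1, 1)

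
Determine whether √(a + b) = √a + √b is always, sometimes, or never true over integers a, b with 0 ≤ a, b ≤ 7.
Sometimes true

It holds at (a, b) = (7, 0) (both sides equal √(7) ≈ 2.646), but fails at (a, b) = (2, 5) (LHS = √(7) ≈ 2.646, RHS = √(2) + √(5) ≈ 3.65).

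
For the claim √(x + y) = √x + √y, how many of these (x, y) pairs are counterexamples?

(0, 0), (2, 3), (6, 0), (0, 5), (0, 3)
Testing each pair:
(0, 0): LHS = 0, RHS = 0 → satisfies claim
(2, 3): LHS = √(5) ≈ 2.236, RHS = √(2) + √(3) ≈ 3.146 → counterexample
(6, 0): LHS = √(6) ≈ 2.449, RHS = √(6) ≈ 2.449 → satisfies claim
(0, 5): LHS = √(5) ≈ 2.236, RHS = √(5) ≈ 2.236 → satisfies claim
(0, 3): LHS = √(3) ≈ 1.732, RHS = √(3) ≈ 1.732 → satisfies claim

That makes 1 counterexample.

Answer: 1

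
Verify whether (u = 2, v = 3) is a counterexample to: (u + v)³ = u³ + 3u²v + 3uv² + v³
Substituting u = 2, v = 3:
LHS = (2 + 3)³ = 125
RHS = 2³ + 3·2²·3 + 3·2·3² + 3³ = 125

The sides agree, so this pair does not disprove the claim.

Answer: No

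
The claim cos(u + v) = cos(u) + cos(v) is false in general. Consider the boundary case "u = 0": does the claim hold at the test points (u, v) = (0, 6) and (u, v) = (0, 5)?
At (0, 6): LHS = cos(6) ≈ 0.9602 ≠ RHS = cos(6) + 1 ≈ 1.96
At (0, 5): LHS = cos(5) ≈ 0.2837 ≠ RHS = cos(5) + 1 ≈ 1.284

Answer: No, fails at both test points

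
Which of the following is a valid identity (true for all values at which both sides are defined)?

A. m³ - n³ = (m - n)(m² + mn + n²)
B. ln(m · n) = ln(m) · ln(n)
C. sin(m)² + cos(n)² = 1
A: holds — e.g. at (1, 2), both sides equal -7.
B: fails at (2, 2) — LHS = ln(4) ≈ 1.386, RHS = ln(2)² ≈ 0.4805.
C: fails at (1, 5) — LHS = cos(5)² + sin(1)² ≈ 0.7885, RHS = 1.

Answer: A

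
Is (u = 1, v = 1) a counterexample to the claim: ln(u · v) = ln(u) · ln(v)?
No

Substituting u = 1, v = 1:
LHS = ln(1 · 1) = 0
RHS = ln(1) · ln(1) = 0

The sides agree, so this pair does not disprove the claim.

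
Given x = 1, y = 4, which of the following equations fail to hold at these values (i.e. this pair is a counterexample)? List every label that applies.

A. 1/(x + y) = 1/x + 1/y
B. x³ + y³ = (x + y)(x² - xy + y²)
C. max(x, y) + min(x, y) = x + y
A

Evaluating each claim at the given values:
A. LHS = 1/5, RHS = 5/4 → fails here (LHS ≠ RHS)
B. LHS = 65, RHS = 65 → holds here (LHS = RHS)
C. LHS = 5, RHS = 5 → holds here (LHS = RHS)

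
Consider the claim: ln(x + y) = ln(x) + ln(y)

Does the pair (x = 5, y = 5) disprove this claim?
Yes

Substituting x = 5, y = 5:
LHS = ln(5 + 5) = ln(10) ≈ 2.303
RHS = ln(5) + ln(5) = 2·ln(5) ≈ 3.219

Since LHS ≠ RHS, this pair disproves the claim.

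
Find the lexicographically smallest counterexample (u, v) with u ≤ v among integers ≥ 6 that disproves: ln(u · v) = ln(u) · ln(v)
(u, v) = (6, 6)

Substituting (6, 6) into the claim:
LHS = ln(6 · 6) = ln(36) ≈ 3.584
RHS = ln(6) · ln(6) = ln(6)² ≈ 3.21

Since LHS ≠ RHS, this pair disproves the claim, and no lexicographically smaller pair (u ≤ v, integers ≥ 6) does.

For instance (7, 8) is also a counterexample (LHS = ln(56) ≈ 4.025, RHS = ln(7)·ln(8) ≈ 4.046), but it's lexicographically larger.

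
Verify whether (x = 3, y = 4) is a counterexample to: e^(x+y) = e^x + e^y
Yes

Substituting x = 3, y = 4:
LHS = e^(3+4) = e^7 ≈ 1097
RHS = e^3 + e^4 ≈ 74.68

Since LHS ≠ RHS, this pair disproves the claim.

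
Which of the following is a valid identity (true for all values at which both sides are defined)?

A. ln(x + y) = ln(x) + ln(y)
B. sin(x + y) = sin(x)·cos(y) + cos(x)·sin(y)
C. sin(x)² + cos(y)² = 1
B

A: fails at (3, 3) — LHS = ln(6) ≈ 1.792, RHS = 2·ln(3) ≈ 2.197.
B: holds — e.g. at (2, 4), both sides equal sin(6) ≈ -0.2794.
C: fails at (0, 1) — LHS = cos(1)² ≈ 0.2919, RHS = 1.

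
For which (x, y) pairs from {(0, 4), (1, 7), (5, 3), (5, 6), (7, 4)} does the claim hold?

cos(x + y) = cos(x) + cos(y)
None

Testing each pair:
(0, 4): LHS = cos(4) ≈ -0.6536, RHS = cos(4) + 1 ≈ 0.3464 → fails
(1, 7): LHS = cos(8) ≈ -0.1455, RHS = cos(1) + cos(7) ≈ 1.294 → fails
(5, 3): LHS = cos(8) ≈ -0.1455, RHS = cos(3) + cos(5) ≈ -0.7063 → fails
(5, 6): LHS = cos(11) ≈ 0.004426, RHS = cos(5) + cos(6) ≈ 1.244 → fails
(7, 4): LHS = cos(11) ≈ 0.004426, RHS = cos(4) + cos(7) ≈ 0.1003 → fails

No pair satisfies the claim.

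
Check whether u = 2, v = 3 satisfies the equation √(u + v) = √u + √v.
Substituting u = 2, v = 3:

LHS = √(2 + 3) = √(5) ≈ 2.236
RHS = √2 + √3 = √(2) + √(3) ≈ 3.146

LHS ≠ RHS, so the equation does not hold at this point.

Answer: Fails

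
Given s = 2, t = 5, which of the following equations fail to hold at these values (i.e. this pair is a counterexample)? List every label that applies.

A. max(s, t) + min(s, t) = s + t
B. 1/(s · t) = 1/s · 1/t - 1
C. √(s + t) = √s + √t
Evaluating each claim at the given values:
A. LHS = 7, RHS = 7 → holds here (LHS = RHS)
B. LHS = 1/10, RHS = -9/10 → fails here (LHS ≠ RHS)
C. LHS = √(7) ≈ 2.646, RHS = √(2) + √(5) ≈ 3.65 → fails here (LHS ≠ RHS)

Answer: B, C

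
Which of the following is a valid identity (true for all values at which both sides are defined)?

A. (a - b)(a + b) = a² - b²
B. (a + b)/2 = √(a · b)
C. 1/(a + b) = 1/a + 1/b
A

A: holds — e.g. at (1, 4), both sides equal -15.
B: fails at (2, 4) — LHS = 3, RHS = 2·√(2) ≈ 2.828.
C: fails at (1, 2) — LHS = 1/3, RHS = 3/2.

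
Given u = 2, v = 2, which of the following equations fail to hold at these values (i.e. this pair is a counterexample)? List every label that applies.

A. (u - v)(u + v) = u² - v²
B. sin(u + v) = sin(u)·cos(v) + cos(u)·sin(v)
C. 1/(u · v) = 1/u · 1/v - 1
C

Evaluating each claim at the given values:
A. LHS = 0, RHS = 0 → holds here (LHS = RHS)
B. LHS = sin(4) ≈ -0.7568, RHS = 2·sin(2)·cos(2) ≈ -0.7568 → holds here (LHS = RHS)
C. LHS = 1/4, RHS = -3/4 → fails here (LHS ≠ RHS)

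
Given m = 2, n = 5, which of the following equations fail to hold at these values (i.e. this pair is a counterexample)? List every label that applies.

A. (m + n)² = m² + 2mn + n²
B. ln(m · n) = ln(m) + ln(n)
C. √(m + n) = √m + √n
C

Evaluating each claim at the given values:
A. LHS = 49, RHS = 49 → holds here (LHS = RHS)
B. LHS = ln(10) ≈ 2.303, RHS = ln(2) + ln(5) ≈ 2.303 → holds here (LHS = RHS)
C. LHS = √(7) ≈ 2.646, RHS = √(2) + √(5) ≈ 3.65 → fails here (LHS ≠ RHS)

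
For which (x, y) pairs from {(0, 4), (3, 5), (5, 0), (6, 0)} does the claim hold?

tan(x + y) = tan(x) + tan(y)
Testing each pair:
(0, 4): LHS = tan(4) ≈ 1.158, RHS = tan(4) ≈ 1.158 → holds
(3, 5): LHS = tan(8) ≈ -6.8, RHS = tan(5) + tan(3) ≈ -3.523 → fails
(5, 0): LHS = tan(5) ≈ -3.381, RHS = tan(5) ≈ -3.381 → holds
(6, 0): LHS = tan(6) ≈ -0.291, RHS = tan(6) ≈ -0.291 → holds

3 of 4 pairs satisfy the claim.

Answer: (0, 4), (5, 0), (6, 0)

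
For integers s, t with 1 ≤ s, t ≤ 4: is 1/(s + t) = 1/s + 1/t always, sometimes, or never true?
The claim fails for every pair in the range. For instance at (s, t) = (1, 3): LHS = 1/4, RHS = 4/3.

Answer: Never true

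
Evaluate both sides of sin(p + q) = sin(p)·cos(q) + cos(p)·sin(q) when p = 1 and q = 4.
LHS = sin(1 + 4) = sin(5) ≈ -0.9589
RHS = sin(1)·cos(4) + cos(1)·sin(4) = sin(1)·cos(4) + sin(4)·cos(1) ≈ -0.9589

LHS = RHS: the two sides agree.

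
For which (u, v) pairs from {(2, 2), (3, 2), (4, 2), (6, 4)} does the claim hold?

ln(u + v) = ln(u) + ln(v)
(2, 2)

Testing each pair:
(2, 2): LHS = ln(4) ≈ 1.386, RHS = 2·ln(2) ≈ 1.386 → holds
(3, 2): LHS = ln(5) ≈ 1.609, RHS = ln(2) + ln(3) ≈ 1.792 → fails
(4, 2): LHS = ln(6) ≈ 1.792, RHS = ln(2) + ln(4) ≈ 2.079 → fails
(6, 4): LHS = ln(10) ≈ 2.303, RHS = ln(4) + ln(6) ≈ 3.178 → fails

1 of 4 pairs satisfies the claim.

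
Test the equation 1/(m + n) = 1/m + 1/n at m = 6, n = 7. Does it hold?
Substituting m = 6, n = 7:

LHS = 1/(6 + 7) = 1/13
RHS = 1/6 + 1/7 = 13/42

LHS ≠ RHS, so the equation does not hold at this point.

Answer: Fails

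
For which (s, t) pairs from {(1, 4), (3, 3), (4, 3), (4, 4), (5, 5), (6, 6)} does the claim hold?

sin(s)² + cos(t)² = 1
Testing each pair:
(1, 4): LHS = cos(4)² + sin(1)² ≈ 1.135, RHS = 1 → fails
(3, 3): LHS = sin(3)² + cos(3)² = 1, RHS = 1 → holds
(4, 3): LHS = sin(4)² + cos(3)² ≈ 1.553, RHS = 1 → fails
(4, 4): LHS = cos(4)² + sin(4)² = 1, RHS = 1 → holds
(5, 5): LHS = cos(5)² + sin(5)² = 1, RHS = 1 → holds
(6, 6): LHS = sin(6)² + cos(6)² = 1, RHS = 1 → holds

4 of 6 pairs satisfy the claim.

Answer: (3, 3), (4, 4), (5, 5), (6, 6)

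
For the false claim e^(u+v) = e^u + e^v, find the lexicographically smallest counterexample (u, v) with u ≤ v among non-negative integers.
Substituting (0, 0) into the claim:
LHS = e^(0+0) = 1
RHS = e^0 + e^0 = 2

Since LHS ≠ RHS, this pair disproves the claim, and no lexicographically smaller pair (u ≤ v, non-negative integers) does.

For instance (0, 3) is also a counterexample (LHS = e^3 ≈ 20.09, RHS = 1 + e^3 ≈ 21.09), but it's lexicographically larger.

Answer: (u, v) = (0, 0)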